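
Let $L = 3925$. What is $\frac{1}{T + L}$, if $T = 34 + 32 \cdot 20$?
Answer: $\frac{1}{4599} \approx 0.00021744$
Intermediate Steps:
$T = 674$ ($T = 34 + 640 = 674$)
$\frac{1}{T + L} = \frac{1}{674 + 3925} = \frac{1}{4599}$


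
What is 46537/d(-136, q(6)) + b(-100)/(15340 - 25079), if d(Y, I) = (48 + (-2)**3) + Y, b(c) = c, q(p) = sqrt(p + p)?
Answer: -453214243/934944 ≈ -484.75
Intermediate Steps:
q(p) = sqrt(2)*sqrt(p) (q(p) = sqrt(2*p) = sqrt(2)*sqrt(p))
d(Y, I) = 40 + Y (d(Y, I) = (48 - 8) + Y = 40 + Y)
46537/d(-136, q(6)) + b(-100)/(15340 - 25079) = 46537/(40 - 136) - 100/(15340 - 25079) = 46537/(-96) - 100/(-9739) = 46537*(-1/96) - 100*(-1/9739) = -46537/96 + 100/9739 = -453214243/934944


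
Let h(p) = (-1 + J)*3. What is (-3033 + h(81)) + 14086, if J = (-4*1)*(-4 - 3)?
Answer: 11134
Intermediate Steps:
J = 28 (J = -4*(-7) = 28)
h(p) = 81 (h(p) = (-1 + 28)*3 = 27*3 = 81)
(-3033 + h(81)) + 14086 = (-3033 + 81) + 14086 = -2952 + 14086 = 11134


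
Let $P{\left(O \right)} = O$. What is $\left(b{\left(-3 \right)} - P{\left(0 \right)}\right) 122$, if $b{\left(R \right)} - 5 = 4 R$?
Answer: $-854$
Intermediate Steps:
$b{\left(R \right)} = 5 + 4 R$
$\left(b{\left(-3 \right)} - P{\left(0 \right)}\right) 122 = \left(\left(5 + 4 \left(-3\right)\right) - 0\right) 122 = \left(\left(5 - 12\right) + 0\right) 122 = \left(-7 + 0\right) 122 = \left(-7\right) 122 = -854$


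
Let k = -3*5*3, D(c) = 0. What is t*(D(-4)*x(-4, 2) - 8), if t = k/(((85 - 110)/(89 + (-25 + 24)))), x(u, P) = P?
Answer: -6336/5 ≈ -1267.2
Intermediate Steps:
k = -45 (k = -15*3 = -45)
t = 792/5 (t = -45*(89 + (-25 + 24))/(85 - 110) = -45/((-25/(89 - 1))) = -45/((-25/88)) = -45/((-25*1/88)) = -45/(-25/88) = -45*(-88/25) = 792/5 ≈ 158.40)
t*(D(-4)*x(-4, 2) - 8) = 792*(0*2 - 8)/5 = 792*(0 - 8)/5 = (792/5)*(-8) = -6336/5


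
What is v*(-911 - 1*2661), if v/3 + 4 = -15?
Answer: 203604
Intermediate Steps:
v = -57 (v = -12 + 3*(-15) = -12 - 45 = -57)
v*(-911 - 1*2661) = -57*(-911 - 1*2661) = -57*(-911 - 2661) = -57*(-3572) = 203604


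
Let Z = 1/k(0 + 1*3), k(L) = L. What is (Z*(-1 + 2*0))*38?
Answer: -38/3 ≈ -12.667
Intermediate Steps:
Z = 1/3 (Z = 1/(0 + 1*3) = 1/(0 + 3) = 1/3 ≈ 0.33333)
(Z*(-1 + 2*0))*38 = ((-1 + 2*0)/3)*38 = ((-1 + 0)/3)*38 = ((1/3)*(-1))*38 = -1/3*38 = -38/3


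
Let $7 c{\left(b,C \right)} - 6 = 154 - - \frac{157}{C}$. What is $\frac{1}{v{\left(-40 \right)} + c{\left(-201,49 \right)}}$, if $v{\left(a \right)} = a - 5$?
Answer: $- \frac{343}{7438} \approx -0.046115$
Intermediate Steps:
$v{\left(a \right)} = -5 + a$ ($v{\left(a \right)} = a - 5 = -5 + a$)
$c{\left(b,C \right)} = \frac{160}{7} + \frac{157}{7 C}$ ($c{\left(b,C \right)} = \frac{6}{7} + \frac{154 - - \frac{157}{C}}{7} = \frac{6}{7} + \frac{154 + \frac{157}{C}}{7} = \frac{6}{7} + \left(22 + \frac{157}{7 C}\right) = \frac{160}{7} + \frac{157}{7 C}$)
$\frac{1}{v{\left(-40 \right)} + c{\left(-201,49 \right)}} = \frac{1}{\left(-5 - 40\right) + \frac{157 + 160 \cdot 49}{7 \cdot 49}} = \frac{1}{-45 + \frac{1}{7} \cdot \frac{1}{49} \left(157 + 7840\right)} = \frac{1}{-45 + \frac{1}{7} \cdot \frac{1}{49} \cdot 7997} = \frac{1}{-45 + \frac{7997}{343}} = \frac{1}{- \frac{7438}{343}} = - \frac{343}{7438}$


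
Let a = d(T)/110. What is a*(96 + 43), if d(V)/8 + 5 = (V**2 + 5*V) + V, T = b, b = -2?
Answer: -7228/55 ≈ -131.42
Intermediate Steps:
T = -2
d(V) = -40 + 8*V**2 + 48*V (d(V) = -40 + 8*((V**2 + 5*V) + V) = -40 + 8*(V**2 + 6*V) = -40 + (8*V**2 + 48*V) = -40 + 8*V**2 + 48*V)
a = -52/55 (a = (-40 + 8*(-2)**2 + 48*(-2))/110 = (-40 + 8*4 - 96)*(1/110) = (-40 + 32 - 96)*(1/110) = -104*1/110 = -52/55 ≈ -0.94545)
a*(96 + 43) = -52*(96 + 43)/55 = -52/55*139 = -7228/55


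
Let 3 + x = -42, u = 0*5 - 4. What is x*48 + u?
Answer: -2164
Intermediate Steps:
u = -4 (u = 0 - 4 = -4)
x = -45 (x = -3 - 42 = -45)
x*48 + u = -45*48 - 4 = -2160 - 4 = -2164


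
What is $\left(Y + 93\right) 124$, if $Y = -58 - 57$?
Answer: $-2728$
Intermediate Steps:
$Y = -115$
$\left(Y + 93\right) 124 = \left(-115 + 93\right) 124 = \left(-22\right) 124 = -2728$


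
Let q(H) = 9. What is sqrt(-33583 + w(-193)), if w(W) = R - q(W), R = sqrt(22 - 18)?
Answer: I*sqrt(33590) ≈ 183.28*I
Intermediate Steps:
R = 2 (R = sqrt(4) = 2)
w(W) = -7 (w(W) = 2 - 1*9 = 2 - 9 = -7)
sqrt(-33583 + w(-193)) = sqrt(-33583 - 7) = sqrt(-33590) = I*sqrt(33590)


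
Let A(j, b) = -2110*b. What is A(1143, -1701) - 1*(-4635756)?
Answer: 8224866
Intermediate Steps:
A(1143, -1701) - 1*(-4635756) = -2110*(-1701) - 1*(-4635756) = 3589110 + 4635756 = 8224866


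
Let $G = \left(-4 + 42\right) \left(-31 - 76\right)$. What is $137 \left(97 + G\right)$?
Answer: $-543753$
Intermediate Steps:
$G = -4066$ ($G = 38 \left(-107\right) = -4066$)
$137 \left(97 + G\right) = 137 \left(97 - 4066\right) = 137 \left(-3969\right) = -543753$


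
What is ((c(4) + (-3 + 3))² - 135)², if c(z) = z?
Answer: 14161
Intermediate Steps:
((c(4) + (-3 + 3))² - 135)² = ((4 + (-3 + 3))² - 135)² = ((4 + 0)² - 135)² = (4² - 135)² = (16 - 135)² = (-119)² = 14161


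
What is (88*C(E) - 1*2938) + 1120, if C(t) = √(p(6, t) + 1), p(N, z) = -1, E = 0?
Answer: -1818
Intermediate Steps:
C(t) = 0 (C(t) = √(-1 + 1) = √0 = 0)
(88*C(E) - 1*2938) + 1120 = (88*0 - 1*2938) + 1120 = (0 - 2938) + 1120 = -2938 + 1120 = -1818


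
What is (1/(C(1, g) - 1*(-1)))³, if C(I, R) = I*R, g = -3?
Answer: -⅛ ≈ -0.12500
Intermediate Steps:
(1/(C(1, g) - 1*(-1)))³ = (1/(1*(-3) - 1*(-1)))³ = (1/(-3 + 1))³ = (1/(-2))³ = (1*(-½))³ = (-½)³ = -⅛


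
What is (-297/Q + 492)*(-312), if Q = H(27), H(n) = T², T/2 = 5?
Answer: -3814434/25 ≈ -1.5258e+5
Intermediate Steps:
T = 10 (T = 2*5 = 10)
H(n) = 100 (H(n) = 10² = 100)
Q = 100
(-297/Q + 492)*(-312) = (-297/100 + 492)*(-312) = (48903/100)*(-312) = -3814434/25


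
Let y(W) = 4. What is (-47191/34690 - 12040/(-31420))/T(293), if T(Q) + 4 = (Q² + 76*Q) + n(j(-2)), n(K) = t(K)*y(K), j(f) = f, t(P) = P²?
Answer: -17751227/1964271053570 ≈ -9.0371e-6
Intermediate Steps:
n(K) = 4*K² (n(K) = K²*4 = 4*K²)
T(Q) = 12 + Q² + 76*Q (T(Q) = -4 + ((Q² + 76*Q) + 4*(-2)²) = -4 + ((Q² + 76*Q) + 4*4) = -4 + ((Q² + 76*Q) + 16) = -4 + (16 + Q² + 76*Q) = 12 + Q² + 76*Q)
(-47191/34690 - 12040/(-31420))/T(293) = (-47191/34690 - 12040/(-31420))/(12 + 293² + 76*293) = (-47191*1/34690 - 12040*(-1/31420))/(12 + 85849 + 22268) = (-47191/34690 + 602/1571)/108129 = -53253681/54497990*1/108129 = -17751227/1964271053570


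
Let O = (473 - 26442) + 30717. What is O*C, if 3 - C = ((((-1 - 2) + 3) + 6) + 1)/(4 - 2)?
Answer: -2374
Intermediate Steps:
O = 4748 (O = -25969 + 30717 = 4748)
C = -½ (C = 3 - ((((-1 - 2) + 3) + 6) + 1)/(4 - 2) = 3 - (((-3 + 3) + 6) + 1)/2 = 3 - ((0 + 6) + 1)/2 = 3 - (6 + 1)/2 = 3 - 7/2 = -½ ≈ -0.50000)
O*C = 4748*(-½) = -2374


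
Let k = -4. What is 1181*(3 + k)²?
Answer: 1181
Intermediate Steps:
1181*(3 + k)² = 1181*(3 - 4)² = 1181*(-1)² = 1181*1 = 1181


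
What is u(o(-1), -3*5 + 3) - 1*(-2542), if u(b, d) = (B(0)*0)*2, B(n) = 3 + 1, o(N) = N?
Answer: 2542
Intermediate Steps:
B(n) = 4
u(b, d) = 0 (u(b, d) = (4*0)*2 = 0*2 = 0)
u(o(-1), -3*5 + 3) - 1*(-2542) = 0 - 1*(-2542) = 0 + 2542 = 2542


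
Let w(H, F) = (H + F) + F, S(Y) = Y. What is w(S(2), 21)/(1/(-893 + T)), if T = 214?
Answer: -29876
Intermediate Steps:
w(H, F) = H + 2*F (w(H, F) = (F + H) + F = H + 2*F)
w(S(2), 21)/(1/(-893 + T)) = (2 + 2*21)/(1/(-893 + 214)) = (2 + 42)/(1/(-679)) = 44/(-1/679) = 44*(-679) = -29876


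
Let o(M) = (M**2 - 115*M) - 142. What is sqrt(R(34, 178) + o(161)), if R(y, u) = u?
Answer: 61*sqrt(2) ≈ 86.267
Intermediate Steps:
o(M) = -142 + M**2 - 115*M
sqrt(R(34, 178) + o(161)) = sqrt(178 + (-142 + 161**2 - 115*161)) = sqrt(178 + (-142 + 25921 - 18515)) = sqrt(178 + 7264) = sqrt(7442) = 61*sqrt(2)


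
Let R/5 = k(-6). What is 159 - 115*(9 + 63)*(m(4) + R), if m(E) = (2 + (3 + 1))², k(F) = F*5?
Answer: 944079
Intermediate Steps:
k(F) = 5*F
R = -150 (R = 5*(5*(-6)) = 5*(-30) = -150)
m(E) = 36 (m(E) = (2 + 4)² = 6² = 36)
159 - 115*(9 + 63)*(m(4) + R) = 159 - 115*(9 + 63)*(36 - 150) = 159 - 8280*(-114) = 159 - 115*(-8208) = 159 + 943920 = 944079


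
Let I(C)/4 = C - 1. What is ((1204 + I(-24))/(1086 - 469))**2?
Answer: 1218816/380689 ≈ 3.2016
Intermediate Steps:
I(C) = -4 + 4*C (I(C) = 4*(C - 1) = 4*(-1 + C) = -4 + 4*C)
((1204 + I(-24))/(1086 - 469))**2 = ((1204 + (-4 + 4*(-24)))/(1086 - 469))**2 = ((1204 + (-4 - 96))/617)**2 = ((1204 - 100)*(1/617))**2 = (1104*(1/617))**2 = (1104/617)**2 = 1218816/380689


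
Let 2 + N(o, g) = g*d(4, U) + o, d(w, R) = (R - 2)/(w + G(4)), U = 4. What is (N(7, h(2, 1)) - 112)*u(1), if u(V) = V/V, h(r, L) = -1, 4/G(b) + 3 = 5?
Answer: -322/3 ≈ -107.33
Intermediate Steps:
G(b) = 2 (G(b) = 4/(-3 + 5) = 4/2 = 4*(½) = 2)
d(w, R) = (-2 + R)/(2 + w) (d(w, R) = (R - 2)/(w + 2) = (-2 + R)/(2 + w))
u(V) = 1
N(o, g) = -2 + o + g/3 (N(o, g) = -2 + (g*((-2 + 4)/(2 + 4)) + o) = -2 + (g*(2/6) + o) = -2 + (g*((⅙)*2) + o) = -2 + (g*(⅓) + o) = -2 + (g/3 + o) = -2 + (o + g/3) = -2 + o + g/3)
(N(7, h(2, 1)) - 112)*u(1) = ((-2 + 7 + (⅓)*(-1)) - 112)*1 = ((-2 + 7 - ⅓) - 112)*1 = (14/3 - 112)*1 = -322/3*1 = -322/3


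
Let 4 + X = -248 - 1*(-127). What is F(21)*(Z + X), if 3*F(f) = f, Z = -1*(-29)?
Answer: -672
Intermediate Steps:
Z = 29
X = -125 (X = -4 + (-248 - 1*(-127)) = -4 + (-248 + 127) = -4 - 121 = -125)
F(f) = f/3
F(21)*(Z + X) = ((1/3)*21)*(29 - 125) = 7*(-96) = -672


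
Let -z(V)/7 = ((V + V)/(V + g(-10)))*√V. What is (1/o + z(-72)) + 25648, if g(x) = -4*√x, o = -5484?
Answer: (-2531765358*I - 8291808*√2 + 140653631*√10)/(5484*(√10 - 18*I)) ≈ 25628.0 - 115.24*I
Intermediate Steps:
z(V) = -14*V^(3/2)/(V - 4*I*√10) (z(V) = -7*(V + V)/(V - 4*I*√10)*√V = -7*(2*V)/(V - 4*I*√10)*√V = -7*2*V/(V - 4*I*√10)*√V = -14*V^(3/2)/(V - 4*I*√10))
(1/o + z(-72)) + 25648 = (1/(-5484) - 14*(-72)^(3/2)/(-72 - 4*I*√10)) + 25648 = (-1/5484 - 14*(-432*I*√2)/(-72 - 4*I*√10)) + 25648 = (-1/5484 + 6048*I*√2/(-72 - 4*I*√10)) + 25648 = 140653631/5484 + 6048*I*√2/(-72 - 4*I*√10)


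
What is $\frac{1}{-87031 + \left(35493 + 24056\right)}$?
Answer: $- \frac{1}{27482} \approx -3.6387 \cdot 10^{-5}$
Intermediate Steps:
$\frac{1}{-87031 + \left(35493 + 24056\right)} = \frac{1}{-87031 + 59549} = \frac{1}{-27482} = - \frac{1}{27482}$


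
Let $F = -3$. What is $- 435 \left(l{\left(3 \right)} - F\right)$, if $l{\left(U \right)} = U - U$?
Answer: $-1305$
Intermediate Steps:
$l{\left(U \right)} = 0$
$- 435 \left(l{\left(3 \right)} - F\right) = - 435 \left(0 - -3\right) = - 435 \left(0 + 3\right) = \left(-435\right) 3 = -1305$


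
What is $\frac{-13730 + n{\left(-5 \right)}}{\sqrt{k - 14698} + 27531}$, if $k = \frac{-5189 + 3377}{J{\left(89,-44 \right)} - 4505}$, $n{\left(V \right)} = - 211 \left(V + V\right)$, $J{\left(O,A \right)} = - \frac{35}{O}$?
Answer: $- \frac{763557142950}{1809113539789} + \frac{830 i \sqrt{16410782518865}}{1809113539789} \approx -0.42206 + 0.0018586 i$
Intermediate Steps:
$n{\left(V \right)} = - 422 V$ ($n{\left(V \right)} = - 211 \cdot 2 V = - 422 V$)
$k = \frac{13439}{33415}$ ($k = \frac{-5189 + 3377}{- \frac{35}{89} - 4505} = - \frac{1812}{\left(-35\right) \frac{1}{89} - 4505} = - \frac{1812}{- \frac{35}{89} - 4505} = - \frac{1812}{- \frac{400980}{89}} = \left(-1812\right) \left(- \frac{89}{400980}\right) = \frac{13439}{33415} \approx 0.40218$)
$\frac{-13730 + n{\left(-5 \right)}}{\sqrt{k - 14698} + 27531} = \frac{-13730 - -2110}{\sqrt{\frac{13439}{33415} - 14698} + 27531} = \frac{-13730 + 2110}{\sqrt{- \frac{491120231}{33415}} + 27531} = - \frac{11620}{\frac{i \sqrt{16410782518865}}{33415} + 27531} = - \frac{11620}{27531 + \frac{i \sqrt{16410782518865}}{33415}}$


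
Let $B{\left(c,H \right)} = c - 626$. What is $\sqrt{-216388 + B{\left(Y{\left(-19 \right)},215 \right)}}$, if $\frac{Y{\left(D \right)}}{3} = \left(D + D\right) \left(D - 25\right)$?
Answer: $i \sqrt{211998} \approx 460.43 i$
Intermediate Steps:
$Y{\left(D \right)} = 6 D \left(-25 + D\right)$ ($Y{\left(D \right)} = 3 \left(D + D\right) \left(D - 25\right) = 3 \cdot 2 D \left(-25 + D\right) = 6 D \left(-25 + D\right)$)
$B{\left(c,H \right)} = -626 + c$
$\sqrt{-216388 + B{\left(Y{\left(-19 \right)},215 \right)}} = \sqrt{-216388 - \left(626 + 114 \left(-25 - 19\right)\right)} = \sqrt{-216388 - \left(626 + 114 \left(-44\right)\right)} = \sqrt{-216388 + \left(-626 + 5016\right)} = \sqrt{-216388 + 4390} = \sqrt{-211998} = i \sqrt{211998}$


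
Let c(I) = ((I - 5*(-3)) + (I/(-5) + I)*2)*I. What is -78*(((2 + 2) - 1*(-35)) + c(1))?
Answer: -22074/5 ≈ -4414.8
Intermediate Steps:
c(I) = I*(15 + 13*I/5) (c(I) = ((I + 15) + (I*(-⅕) + I)*2)*I = ((15 + I) + (-I/5 + I)*2)*I = ((15 + I) + (4*I/5)*2)*I = ((15 + I) + 8*I/5)*I = (15 + 13*I/5)*I = I*(15 + 13*I/5))
-78*(((2 + 2) - 1*(-35)) + c(1)) = -78*(((2 + 2) - 1*(-35)) + (⅕)*1*(75 + 13*1)) = -78*((4 + 35) + (⅕)*1*(75 + 13)) = -78*(39 + (⅕)*1*88) = -78*(39 + 88/5) = -78*283/5 = -22074/5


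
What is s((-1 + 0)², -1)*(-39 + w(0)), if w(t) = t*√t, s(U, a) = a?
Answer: 39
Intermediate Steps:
w(t) = t^(3/2)
s((-1 + 0)², -1)*(-39 + w(0)) = -(-39 + 0^(3/2)) = -(-39 + 0) = -1*(-39) = 39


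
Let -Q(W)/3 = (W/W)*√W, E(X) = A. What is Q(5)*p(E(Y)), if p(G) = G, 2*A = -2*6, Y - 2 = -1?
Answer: 18*√5 ≈ 40.249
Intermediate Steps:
Y = 1 (Y = 2 - 1 = 1)
A = -6 (A = (-2*6)/2 = (½)*(-12) = -6)
E(X) = -6
Q(W) = -3*√W (Q(W) = -3*W/W*√W = -3*√W)
Q(5)*p(E(Y)) = -3*√5*(-6) = 18*√5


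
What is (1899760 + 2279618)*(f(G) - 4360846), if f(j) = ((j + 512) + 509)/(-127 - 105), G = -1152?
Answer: -2114172090970149/116 ≈ -1.8226e+13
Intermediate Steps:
f(j) = -1021/232 - j/232 (f(j) = ((512 + j) + 509)/(-232) = (1021 + j)*(-1/232) = -1021/232 - j/232)
(1899760 + 2279618)*(f(G) - 4360846) = (1899760 + 2279618)*((-1021/232 - 1/232*(-1152)) - 4360846) = 4179378*((-1021/232 + 144/29) - 4360846) = 4179378*(131/232 - 4360846) = 4179378*(-1011716141/232) = -2114172090970149/116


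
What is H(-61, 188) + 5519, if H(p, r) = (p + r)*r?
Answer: 29395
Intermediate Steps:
H(p, r) = r*(p + r)
H(-61, 188) + 5519 = 188*(-61 + 188) + 5519 = 188*127 + 5519 = 23876 + 5519 = 29395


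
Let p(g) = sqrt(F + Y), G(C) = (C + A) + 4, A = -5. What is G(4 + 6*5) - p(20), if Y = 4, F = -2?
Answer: 33 - sqrt(2) ≈ 31.586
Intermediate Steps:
G(C) = -1 + C (G(C) = (C - 5) + 4 = (-5 + C) + 4 = -1 + C)
p(g) = sqrt(2) (p(g) = sqrt(-2 + 4) = sqrt(2))
G(4 + 6*5) - p(20) = (-1 + (4 + 6*5)) - sqrt(2) = (-1 + (4 + 30)) - sqrt(2) = (-1 + 34) - sqrt(2) = 33 - sqrt(2)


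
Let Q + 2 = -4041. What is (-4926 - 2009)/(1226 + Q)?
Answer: 6935/2817 ≈ 2.4618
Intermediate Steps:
Q = -4043 (Q = -2 - 4041 = -4043)
(-4926 - 2009)/(1226 + Q) = (-4926 - 2009)/(1226 - 4043) = -6935/(-2817) = -6935*(-1/2817) = 6935/2817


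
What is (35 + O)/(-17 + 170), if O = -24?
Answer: 11/153 ≈ 0.071895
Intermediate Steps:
(35 + O)/(-17 + 170) = (35 - 24)/(-17 + 170) = 11/153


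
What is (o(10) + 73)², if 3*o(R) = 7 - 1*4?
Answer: 5476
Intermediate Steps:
o(R) = 1 (o(R) = (7 - 1*4)/3 = (7 - 4)/3 = (⅓)*3 = 1)
(o(10) + 73)² = (1 + 73)² = 74² = 5476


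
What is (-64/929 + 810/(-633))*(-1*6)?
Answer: 1586004/196019 ≈ 8.0911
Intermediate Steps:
(-64/929 + 810/(-633))*(-1*6) = (-64*1/929 + 810*(-1/633))*(-6) = (-64/929 - 270/211)*(-6) = -264334/196019*(-6) = 1586004/196019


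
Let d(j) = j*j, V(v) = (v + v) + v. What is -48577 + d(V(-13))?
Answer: -47056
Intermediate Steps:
V(v) = 3*v (V(v) = 2*v + v = 3*v)
d(j) = j²
-48577 + d(V(-13)) = -48577 + (3*(-13))² = -48577 + (-39)² = -48577 + 1521 = -47056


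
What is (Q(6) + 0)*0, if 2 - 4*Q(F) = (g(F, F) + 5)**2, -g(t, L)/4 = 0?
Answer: 0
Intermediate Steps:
g(t, L) = 0 (g(t, L) = -4*0 = 0)
Q(F) = -23/4 (Q(F) = 1/2 - (0 + 5)**2/4 = 1/2 - 1/4*5**2 = 1/2 - 1/4*25 = 1/2 - 25/4 = -23/4)
(Q(6) + 0)*0 = (-23/4 + 0)*0 = -23/4*0 = 0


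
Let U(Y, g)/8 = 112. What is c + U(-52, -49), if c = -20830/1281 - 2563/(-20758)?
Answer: 23396428271/26590998 ≈ 879.86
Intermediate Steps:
U(Y, g) = 896 (U(Y, g) = 8*112 = 896)
c = -429105937/26590998 (c = -20830*1/1281 - 2563*(-1/20758) = -20830/1281 + 2563/20758 = -429105937/26590998 ≈ -16.137)
c + U(-52, -49) = -429105937/26590998 + 896 = 23396428271/26590998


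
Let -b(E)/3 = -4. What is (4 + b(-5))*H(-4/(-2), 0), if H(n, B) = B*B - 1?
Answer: -16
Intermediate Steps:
b(E) = 12 (b(E) = -3*(-4) = 12)
H(n, B) = -1 + B² (H(n, B) = B² - 1 = -1 + B²)
(4 + b(-5))*H(-4/(-2), 0) = (4 + 12)*(-1 + 0²) = 16*(-1 + 0) = 16*(-1) = -16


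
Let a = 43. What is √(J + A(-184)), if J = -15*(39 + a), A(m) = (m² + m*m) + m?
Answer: √66298 ≈ 257.48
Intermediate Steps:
A(m) = m + 2*m² (A(m) = (m² + m²) + m = 2*m² + m = m + 2*m²)
J = -1230 (J = -15*(39 + 43) = -15*82 = -1230)
√(J + A(-184)) = √(-1230 - 184*(1 + 2*(-184))) = √(-1230 - 184*(1 - 368)) = √(-1230 - 184*(-367)) = √(-1230 + 67528) = √66298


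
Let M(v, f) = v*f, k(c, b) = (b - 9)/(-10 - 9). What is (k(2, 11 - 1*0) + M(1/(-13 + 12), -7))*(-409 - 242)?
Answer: -85281/19 ≈ -4488.5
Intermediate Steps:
k(c, b) = 9/19 - b/19 (k(c, b) = (-9 + b)/(-19) = (-9 + b)*(-1/19) = 9/19 - b/19)
M(v, f) = f*v
(k(2, 11 - 1*0) + M(1/(-13 + 12), -7))*(-409 - 242) = ((9/19 - (11 - 1*0)/19) - 7/(-13 + 12))*(-409 - 242) = ((9/19 - (11 + 0)/19) - 7/(-1))*(-651) = ((9/19 - 1/19*11) - 7*(-1))*(-651) = ((9/19 - 11/19) + 7)*(-651) = (-2/19 + 7)*(-651) = (131/19)*(-651) = -85281/19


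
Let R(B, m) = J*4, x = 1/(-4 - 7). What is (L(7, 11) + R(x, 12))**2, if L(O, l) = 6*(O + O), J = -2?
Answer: 5776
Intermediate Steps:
x = -1/11 (x = 1/(-11) = -1/11 ≈ -0.090909)
R(B, m) = -8 (R(B, m) = -2*4 = -8)
L(O, l) = 12*O (L(O, l) = 6*(2*O) = 12*O)
(L(7, 11) + R(x, 12))**2 = (12*7 - 8)**2 = (84 - 8)**2 = 76**2 = 5776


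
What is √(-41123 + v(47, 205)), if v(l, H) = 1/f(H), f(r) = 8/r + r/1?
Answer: I*√72655001122182/42033 ≈ 202.79*I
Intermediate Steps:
f(r) = r + 8/r (f(r) = 8/r + r*1 = 8/r + r = r + 8/r)
v(l, H) = 1/(H + 8/H)
√(-41123 + v(47, 205)) = √(-41123 + 205/(8 + 205²)) = √(-41123 + 205/(8 + 42025)) = √(-41123 + 205/42033) = √(-1728522854/42033) = I*√72655001122182/42033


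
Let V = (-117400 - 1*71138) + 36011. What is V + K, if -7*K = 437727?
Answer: -1505416/7 ≈ -2.1506e+5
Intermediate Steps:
K = -437727/7 (K = -⅐*437727 = -437727/7 ≈ -62532.)
V = -152527 (V = (-117400 - 71138) + 36011 = -188538 + 36011 = -152527)
V + K = -152527 - 437727/7 = -1505416/7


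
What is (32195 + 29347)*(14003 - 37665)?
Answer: -1456206804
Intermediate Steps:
(32195 + 29347)*(14003 - 37665) = 61542*(-23662) = -1456206804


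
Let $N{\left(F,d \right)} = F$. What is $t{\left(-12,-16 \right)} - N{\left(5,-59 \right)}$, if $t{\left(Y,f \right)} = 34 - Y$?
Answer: $41$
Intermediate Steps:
$t{\left(-12,-16 \right)} - N{\left(5,-59 \right)} = \left(34 - -12\right) - 5 = \left(34 + 12\right) - 5 = 46 - 5 = 41$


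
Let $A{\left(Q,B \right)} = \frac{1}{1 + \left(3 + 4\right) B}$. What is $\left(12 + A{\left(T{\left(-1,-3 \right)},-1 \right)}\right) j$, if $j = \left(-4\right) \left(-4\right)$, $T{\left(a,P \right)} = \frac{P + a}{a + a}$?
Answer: $\frac{568}{3} \approx 189.33$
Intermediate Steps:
$T{\left(a,P \right)} = \frac{P + a}{2 a}$
$A{\left(Q,B \right)} = \frac{1}{1 + 7 B}$
$j = 16$
$\left(12 + A{\left(T{\left(-1,-3 \right)},-1 \right)}\right) j = \left(12 + \frac{1}{1 + 7 \left(-1\right)}\right) 16 = \left(12 + \frac{1}{1 - 7}\right) 16 = \left(12 + \frac{1}{-6}\right) 16 = \left(12 - \frac{1}{6}\right) 16 = \frac{71}{6} \cdot 16 = \frac{568}{3}$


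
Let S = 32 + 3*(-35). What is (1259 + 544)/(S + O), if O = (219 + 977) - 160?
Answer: 601/321 ≈ 1.8723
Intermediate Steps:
O = 1036 (O = 1196 - 160 = 1036)
S = -73 (S = 32 - 105 = -73)
(1259 + 544)/(S + O) = (1259 + 544)/(-73 + 1036) = 1803/963 = 1803*(1/963) = 601/321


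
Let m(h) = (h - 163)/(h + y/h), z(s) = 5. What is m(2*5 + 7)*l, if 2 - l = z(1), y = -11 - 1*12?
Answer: 3723/133 ≈ 27.992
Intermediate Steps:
y = -23 (y = -11 - 12 = -23)
l = -3 (l = 2 - 1*5 = 2 - 5 = -3)
m(h) = (-163 + h)/(h - 23/h) (m(h) = (h - 163)/(h - 23/h) = (-163 + h)/(h - 23/h))
m(2*5 + 7)*l = ((2*5 + 7)*(-163 + (2*5 + 7))/(-23 + (2*5 + 7)**2))*(-3) = ((10 + 7)*(-163 + (10 + 7))/(-23 + (10 + 7)**2))*(-3) = (17*(-163 + 17)/(-23 + 17**2))*(-3) = (17*(-146)/(-23 + 289))*(-3) = (17*(-146)/266)*(-3) = (17*(1/266)*(-146))*(-3) = -1241/133*(-3) = 3723/133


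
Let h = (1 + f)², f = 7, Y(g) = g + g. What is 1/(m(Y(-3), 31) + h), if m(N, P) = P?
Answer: 1/95 ≈ 0.010526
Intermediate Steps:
Y(g) = 2*g
h = 64 (h = (1 + 7)² = 8² = 64)
1/(m(Y(-3), 31) + h) = 1/(31 + 64) = 1/95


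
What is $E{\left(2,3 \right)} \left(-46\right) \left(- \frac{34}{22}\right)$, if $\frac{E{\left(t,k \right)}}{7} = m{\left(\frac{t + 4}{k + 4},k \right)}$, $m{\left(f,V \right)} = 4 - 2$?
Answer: $\frac{10948}{11} \approx 995.27$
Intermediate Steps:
$m{\left(f,V \right)} = 2$ ($m{\left(f,V \right)} = 4 - 2 = 2$)
$E{\left(t,k \right)} = 14$ ($E{\left(t,k \right)} = 7 \cdot 2 = 14$)
$E{\left(2,3 \right)} \left(-46\right) \left(- \frac{34}{22}\right) = 14 \left(-46\right) \left(- \frac{34}{22}\right) = - 644 \left(\left(-34\right) \frac{1}{22}\right) = \left(-644\right) \left(- \frac{17}{11}\right) = \frac{10948}{11}$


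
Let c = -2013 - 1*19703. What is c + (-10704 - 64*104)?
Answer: -39076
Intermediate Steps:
c = -21716 (c = -2013 - 19703 = -21716)
c + (-10704 - 64*104) = -21716 + (-10704 - 64*104) = -21716 + (-10704 - 6656) = -21716 - 17360 = -39076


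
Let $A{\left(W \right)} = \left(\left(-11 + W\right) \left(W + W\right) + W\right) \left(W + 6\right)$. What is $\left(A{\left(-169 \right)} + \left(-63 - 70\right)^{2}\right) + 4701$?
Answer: $-9866983$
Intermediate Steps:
$A{\left(W \right)} = \left(6 + W\right) \left(W + 2 W \left(-11 + W\right)\right)$ ($A{\left(W \right)} = \left(\left(-11 + W\right) 2 W + W\right) \left(6 + W\right) = \left(2 W \left(-11 + W\right) + W\right) \left(6 + W\right) = \left(W + 2 W \left(-11 + W\right)\right) \left(6 + W\right) = \left(6 + W\right) \left(W + 2 W \left(-11 + W\right)\right)$)
$\left(A{\left(-169 \right)} + \left(-63 - 70\right)^{2}\right) + 4701 = \left(- 169 \left(-126 - -1521 + 2 \left(-169\right)^{2}\right) + \left(-63 - 70\right)^{2}\right) + 4701 = \left(- 169 \left(-126 + 1521 + 2 \cdot 28561\right) + \left(-133\right)^{2}\right) + 4701 = \left(- 169 \left(-126 + 1521 + 57122\right) + 17689\right) + 4701 = \left(\left(-169\right) 58517 + 17689\right) + 4701 = \left(-9889373 + 17689\right) + 4701 = -9871684 + 4701 = -9866983$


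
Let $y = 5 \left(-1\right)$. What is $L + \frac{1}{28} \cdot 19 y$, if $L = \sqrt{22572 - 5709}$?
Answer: $- \frac{95}{28} + \sqrt{16863} \approx 126.46$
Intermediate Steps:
$y = -5$
$L = \sqrt{16863} \approx 129.86$
$L + \frac{1}{28} \cdot 19 y = \sqrt{16863} + \frac{1}{28} \cdot 19 \left(-5\right) = \sqrt{16863} + \frac{19}{28} \left(-5\right) = \sqrt{16863} - \frac{95}{28} = - \frac{95}{28} + \sqrt{16863}$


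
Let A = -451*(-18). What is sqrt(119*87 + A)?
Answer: sqrt(18471) ≈ 135.91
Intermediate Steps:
A = 8118
sqrt(119*87 + A) = sqrt(119*87 + 8118) = sqrt(10353 + 8118) = sqrt(18471)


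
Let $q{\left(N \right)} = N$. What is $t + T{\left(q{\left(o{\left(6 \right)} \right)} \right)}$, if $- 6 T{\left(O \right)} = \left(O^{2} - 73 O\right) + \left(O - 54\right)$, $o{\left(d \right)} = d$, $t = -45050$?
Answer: $-44975$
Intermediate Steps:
$T{\left(O \right)} = 9 + 12 O - \frac{O^{2}}{6}$ ($T{\left(O \right)} = - \frac{\left(O^{2} - 73 O\right) + \left(O - 54\right)}{6} = - \frac{\left(O^{2} - 73 O\right) + \left(-54 + O\right)}{6} = - \frac{-54 + O^{2} - 72 O}{6} = 9 + 12 O - \frac{O^{2}}{6}$)
$t + T{\left(q{\left(o{\left(6 \right)} \right)} \right)} = -45050 + \left(9 + 12 \cdot 6 - \frac{6^{2}}{6}\right) = -45050 + \left(9 + 72 - 6\right) = -45050 + 75 = -44975$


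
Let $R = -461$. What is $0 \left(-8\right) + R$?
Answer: $-461$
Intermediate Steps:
$0 \left(-8\right) + R = 0 \left(-8\right) - 461 = 0 - 461 = -461$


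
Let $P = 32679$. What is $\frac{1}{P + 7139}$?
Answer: $\frac{1}{39818} \approx 2.5114 \cdot 10^{-5}$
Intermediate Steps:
$\frac{1}{P + 7139} = \frac{1}{32679 + 7139} = \frac{1}{39818}$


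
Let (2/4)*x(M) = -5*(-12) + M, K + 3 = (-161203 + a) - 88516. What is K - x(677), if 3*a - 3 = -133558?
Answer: -887143/3 ≈ -2.9571e+5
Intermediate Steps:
a = -133555/3 (a = 1 + (1/3)*(-133558) = 1 - 133558/3 = -133555/3 ≈ -44518.)
K = -882721/3 (K = -3 + ((-161203 - 133555/3) - 88516) = -3 + (-617164/3 - 88516) = -3 - 882712/3 = -882721/3 ≈ -2.9424e+5)
x(M) = 120 + 2*M (x(M) = 2*(-5*(-12) + M) = 2*(60 + M) = 120 + 2*M)
K - x(677) = -882721/3 - (120 + 2*677) = -882721/3 - (120 + 1354) = -882721/3 - 1*1474 = -882721/3 - 1474 = -887143/3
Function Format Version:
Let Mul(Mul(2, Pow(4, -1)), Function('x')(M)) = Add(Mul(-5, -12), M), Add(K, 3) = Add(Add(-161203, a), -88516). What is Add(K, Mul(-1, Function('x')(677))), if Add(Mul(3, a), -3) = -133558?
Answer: Rational(-887143, 3) ≈ -2.9571e+5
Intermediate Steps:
a = Rational(-133555, 3) (a = Add(1, Mul(Rational(1, 3), -133558)) = Add(1, Rational(-133558, 3)) = Rational(-133555, 3) ≈ -44518.)
K = Rational(-882721, 3) (K = Add(-3, Add(Add(-161203, Rational(-133555, 3)), -88516)) = Add(-3, Add(Rational(-617164, 3), -88516)) = Add(-3, Rational(-882712, 3)) = Rational(-882721, 3) ≈ -2.9424e+5)
Function('x')(M) = Add(120, Mul(2, M)) (Function('x')(M) = Mul(2, Add(Mul(-5, -12), M)) = Mul(2, Add(60, M)) = Add(120, Mul(2, M)))
Add(K, Mul(-1, Function('x')(677))) = Add(Rational(-882721, 3), Mul(-1, Add(120, Mul(2, 677)))) = Add(Rational(-882721, 3), Mul(-1, Add(120, 1354))) = Add(Rational(-882721, 3), Mul(-1, 1474)) = Add(Rational(-882721, 3), -1474) = Rational(-887143, 3)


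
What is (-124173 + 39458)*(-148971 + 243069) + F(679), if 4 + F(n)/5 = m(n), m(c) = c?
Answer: -7971508695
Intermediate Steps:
F(n) = -20 + 5*n
(-124173 + 39458)*(-148971 + 243069) + F(679) = (-124173 + 39458)*(-148971 + 243069) + (-20 + 5*679) = -84715*94098 + (-20 + 3395) = -7971512070 + 3375 = -7971508695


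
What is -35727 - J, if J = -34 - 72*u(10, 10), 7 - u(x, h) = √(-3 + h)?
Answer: -35189 - 72*√7 ≈ -35380.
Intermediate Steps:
u(x, h) = 7 - √(-3 + h)
J = -538 + 72*√7 (J = -34 - 72*(7 - √(-3 + 10)) = -34 - 72*(7 - √7) = -34 + (-504 + 72*√7) = -538 + 72*√7 ≈ -347.51)
-35727 - J = -35727 - (-538 + 72*√7) = -35727 + (538 - 72*√7) = -35189 - 72*√7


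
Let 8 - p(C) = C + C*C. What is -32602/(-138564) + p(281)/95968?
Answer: -981278905/1662213744 ≈ -0.59034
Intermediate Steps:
p(C) = 8 - C - C**2 (p(C) = 8 - (C + C*C) = 8 - (C + C**2) = 8 + (-C - C**2) = 8 - C - C**2)
-32602/(-138564) + p(281)/95968 = -32602/(-138564) + (8 - 1*281 - 1*281**2)/95968 = -32602*(-1/138564) + (8 - 281 - 1*78961)*(1/95968) = 16301/69282 + (8 - 281 - 78961)*(1/95968) = 16301/69282 - 79234*1/95968 = 16301/69282 - 39617/47984 = -981278905/1662213744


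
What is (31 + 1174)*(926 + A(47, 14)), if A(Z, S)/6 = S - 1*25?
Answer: 1036300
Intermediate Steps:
A(Z, S) = -150 + 6*S (A(Z, S) = 6*(S - 1*25) = 6*(S - 25) = 6*(-25 + S) = -150 + 6*S)
(31 + 1174)*(926 + A(47, 14)) = (31 + 1174)*(926 + (-150 + 6*14)) = 1205*(926 + (-150 + 84)) = 1205*(926 - 66) = 1205*860 = 1036300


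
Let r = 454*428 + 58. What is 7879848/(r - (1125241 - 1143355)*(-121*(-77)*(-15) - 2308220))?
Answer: -656654/3695202065 ≈ -0.00017770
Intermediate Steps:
r = 194370 (r = 194312 + 58 = 194370)
7879848/(r - (1125241 - 1143355)*(-121*(-77)*(-15) - 2308220)) = 7879848/(194370 - (1125241 - 1143355)*(-121*(-77)*(-15) - 2308220)) = 7879848/(194370 - (-18114)*(9317*(-15) - 2308220)) = 7879848/(194370 - (-18114)*(-139755 - 2308220)) = 7879848/(194370 - (-18114)*(-2447975)) = 7879848/(194370 - 1*44342619150) = 7879848/(194370 - 44342619150) = 7879848/(-44342424780) = 7879848*(-1/44342424780) = -656654/3695202065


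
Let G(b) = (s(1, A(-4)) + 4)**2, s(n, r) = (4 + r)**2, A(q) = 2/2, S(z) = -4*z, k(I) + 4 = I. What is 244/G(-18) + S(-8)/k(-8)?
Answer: -5996/2523 ≈ -2.3765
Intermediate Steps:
k(I) = -4 + I
A(q) = 1 (A(q) = 2*(1/2) = 1)
G(b) = 841 (G(b) = ((4 + 1)**2 + 4)**2 = (5**2 + 4)**2 = (25 + 4)**2 = 29**2 = 841)
244/G(-18) + S(-8)/k(-8) = 244/841 + (-4*(-8))/(-4 - 8) = 244*(1/841) + 32/(-12) = 244/841 + 32*(-1/12) = 244/841 - 8/3 = -5996/2523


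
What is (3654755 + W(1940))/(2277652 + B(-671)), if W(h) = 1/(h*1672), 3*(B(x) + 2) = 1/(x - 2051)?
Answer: 48403375816571283/30165072329794160 ≈ 1.6046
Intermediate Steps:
B(x) = -2 + 1/(3*(-2051 + x)) (B(x) = -2 + 1/(3*(x - 2051)) = -2 + 1/(3*(-2051 + x)))
W(h) = 1/(1672*h) (W(h) = (1/1672)/h = 1/(1672*h))
(3654755 + W(1940))/(2277652 + B(-671)) = (3654755 + (1/1672)/1940)/(2277652 + (12307 - 6*(-671))/(3*(-2051 - 671))) = (3654755 + (1/1672)*(1/1940))/(2277652 + (⅓)*(12307 + 4026)/(-2722)) = (3654755 + 1/3243680)/(2277652 + (⅓)*(-1/2722)*16333) = 11854855698401/(3243680*(2277652 - 16333/8166)) = 11854855698401/(3243680*(18599289899/8166)) = (11854855698401/3243680)*(8166/18599289899) = 48403375816571283/30165072329794160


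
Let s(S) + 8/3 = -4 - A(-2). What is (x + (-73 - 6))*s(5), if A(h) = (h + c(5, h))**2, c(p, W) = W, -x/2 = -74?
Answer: -1564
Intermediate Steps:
x = 148 (x = -2*(-74) = 148)
A(h) = 4*h**2 (A(h) = (h + h)**2 = (2*h)**2 = 4*h**2)
s(S) = -68/3 (s(S) = -8/3 + (-4 - 4*(-2)**2) = -8/3 + (-4 - 4*4) = -8/3 + (-4 - 1*16) = -8/3 + (-4 - 16) = -8/3 - 20 = -68/3)
(x + (-73 - 6))*s(5) = (148 + (-73 - 6))*(-68/3) = (148 - 79)*(-68/3) = 69*(-68/3) = -1564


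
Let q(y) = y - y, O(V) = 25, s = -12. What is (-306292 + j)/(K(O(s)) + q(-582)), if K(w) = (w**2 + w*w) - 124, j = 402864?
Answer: 48286/563 ≈ 85.766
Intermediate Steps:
K(w) = -124 + 2*w**2 (K(w) = (w**2 + w**2) - 124 = 2*w**2 - 124 = -124 + 2*w**2)
q(y) = 0
(-306292 + j)/(K(O(s)) + q(-582)) = (-306292 + 402864)/((-124 + 2*25**2) + 0) = 96572/((-124 + 2*625) + 0) = 96572/((-124 + 1250) + 0) = 96572/(1126 + 0) = 96572/1126 = 96572*(1/1126) = 48286/563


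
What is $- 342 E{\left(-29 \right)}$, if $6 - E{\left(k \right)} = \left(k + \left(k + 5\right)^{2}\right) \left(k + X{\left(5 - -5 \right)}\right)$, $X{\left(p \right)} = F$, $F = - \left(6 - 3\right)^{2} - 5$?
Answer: $-8046234$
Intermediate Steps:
$F = -14$ ($F = - 3^{2} - 5 = \left(-1\right) 9 - 5 = -9 - 5 = -14$)
$X{\left(p \right)} = -14$
$E{\left(k \right)} = 6 - \left(-14 + k\right) \left(k + \left(5 + k\right)^{2}\right)$ ($E{\left(k \right)} = 6 - \left(k + \left(k + 5\right)^{2}\right) \left(k - 14\right) = 6 - \left(k + \left(5 + k\right)^{2}\right) \left(-14 + k\right) = 6 - \left(-14 + k\right) \left(k + \left(5 + k\right)^{2}\right)$)
$- 342 E{\left(-29 \right)} = - 342 \left(356 - \left(-29\right)^{3} + 3 \left(-29\right)^{2} + 129 \left(-29\right)\right) = - 342 \left(356 - -24389 + 3 \cdot 841 - 3741\right) = - 342 \left(356 + 24389 + 2523 - 3741\right) = \left(-342\right) 23527 = -8046234$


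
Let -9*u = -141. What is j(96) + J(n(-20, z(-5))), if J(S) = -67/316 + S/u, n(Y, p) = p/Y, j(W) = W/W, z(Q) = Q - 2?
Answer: 30087/37130 ≈ 0.81032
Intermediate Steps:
z(Q) = -2 + Q
j(W) = 1
u = 47/3 (u = -⅑*(-141) = 47/3 ≈ 15.667)
J(S) = -67/316 + 3*S/47 (J(S) = -67/316 + S/(47/3) = -67*1/316 + S*(3/47) = -67/316 + 3*S/47)
j(96) + J(n(-20, z(-5))) = 1 + (-67/316 + 3*((-2 - 5)/(-20))/47) = 1 + (-67/316 + 3*(-7*(-1/20))/47) = 1 + (-67/316 + (3/47)*(7/20)) = 1 + (-67/316 + 21/940) = 1 - 7043/37130 = 30087/37130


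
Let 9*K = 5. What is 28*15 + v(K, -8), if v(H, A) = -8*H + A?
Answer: 3668/9 ≈ 407.56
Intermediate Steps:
K = 5/9 (K = (1/9)*5 = 5/9 ≈ 0.55556)
v(H, A) = A - 8*H
28*15 + v(K, -8) = 28*15 + (-8 - 8*5/9) = 420 + (-8 - 40/9) = 420 - 112/9 = 3668/9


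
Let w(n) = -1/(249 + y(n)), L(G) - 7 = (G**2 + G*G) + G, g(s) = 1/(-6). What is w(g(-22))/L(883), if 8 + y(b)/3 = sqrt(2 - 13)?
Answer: I/(4680804*(sqrt(11) - 75*I)) ≈ -2.843e-9 + 1.2572e-10*I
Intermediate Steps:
y(b) = -24 + 3*I*sqrt(11) (y(b) = -24 + 3*sqrt(2 - 13) = -24 + 3*sqrt(-11) = -24 + 3*(I*sqrt(11)) = -24 + 3*I*sqrt(11))
g(s) = -1/6
L(G) = 7 + G + 2*G**2 (L(G) = 7 + ((G**2 + G*G) + G) = 7 + ((G**2 + G**2) + G) = 7 + (2*G**2 + G) = 7 + (G + 2*G**2) = 7 + G + 2*G**2)
w(n) = -1/(225 + 3*I*sqrt(11)) (w(n) = -1/(249 + (-24 + 3*I*sqrt(11))) = -1/(225 + 3*I*sqrt(11)))
w(g(-22))/L(883) = (I/(3*(sqrt(11) - 75*I)))/(7 + 883 + 2*883**2) = (I/(3*(sqrt(11) - 75*I)))/(7 + 883 + 2*779689) = (I/(3*(sqrt(11) - 75*I)))/(7 + 883 + 1559378) = (I/(3*(sqrt(11) - 75*I)))/1560268 = (I/(3*(sqrt(11) - 75*I)))*(1/1560268) = I/(4680804*(sqrt(11) - 75*I))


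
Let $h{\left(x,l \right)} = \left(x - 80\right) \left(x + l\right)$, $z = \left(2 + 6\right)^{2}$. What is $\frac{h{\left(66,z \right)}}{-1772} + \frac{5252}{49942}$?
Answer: $\frac{12525123}{11062153} \approx 1.1322$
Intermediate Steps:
$z = 64$ ($z = 8^{2} = 64$)
$h{\left(x,l \right)} = \left(-80 + x\right) \left(l + x\right)$
$\frac{h{\left(66,z \right)}}{-1772} + \frac{5252}{49942} = \frac{66^{2} - 5120 - 5280 + 64 \cdot 66}{-1772} + \frac{5252}{49942} = \left(4356 - 5120 - 5280 + 4224\right) \left(- \frac{1}{1772}\right) + 5252 \cdot \frac{1}{49942} = \left(-1820\right) \left(- \frac{1}{1772}\right) + \frac{2626}{24971} = \frac{455}{443} + \frac{2626}{24971} = \frac{12525123}{11062153}$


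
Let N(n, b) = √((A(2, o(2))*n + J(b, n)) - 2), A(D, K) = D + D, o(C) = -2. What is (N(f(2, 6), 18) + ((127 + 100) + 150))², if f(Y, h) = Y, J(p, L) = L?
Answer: 142137 + 1508*√2 ≈ 1.4427e+5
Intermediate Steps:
A(D, K) = 2*D
N(n, b) = √(-2 + 5*n) (N(n, b) = √(((2*2)*n + n) - 2) = √((4*n + n) - 2) = √(5*n - 2) = √(-2 + 5*n))
(N(f(2, 6), 18) + ((127 + 100) + 150))² = (√(-2 + 5*2) + ((127 + 100) + 150))² = (√(-2 + 10) + (227 + 150))² = (√8 + 377)² = (2*√2 + 377)² = (377 + 2*√2)²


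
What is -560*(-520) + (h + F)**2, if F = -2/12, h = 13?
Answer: 10489129/36 ≈ 2.9136e+5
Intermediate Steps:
F = -1/6 (F = -2*1/12 = -1/6 ≈ -0.16667)
-560*(-520) + (h + F)**2 = -560*(-520) + (13 - 1/6)**2 = 291200 + (77/6)**2 = 291200 + 5929/36 = 10489129/36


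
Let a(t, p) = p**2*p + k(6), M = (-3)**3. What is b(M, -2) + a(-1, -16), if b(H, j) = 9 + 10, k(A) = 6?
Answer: -4071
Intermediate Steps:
M = -27
a(t, p) = 6 + p**3 (a(t, p) = p**2*p + 6 = p**3 + 6 = 6 + p**3)
b(H, j) = 19
b(M, -2) + a(-1, -16) = 19 + (6 + (-16)**3) = 19 + (6 - 4096) = 19 - 4090 = -4071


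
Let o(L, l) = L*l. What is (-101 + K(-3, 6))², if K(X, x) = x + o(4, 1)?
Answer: 8281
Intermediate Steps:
K(X, x) = 4 + x (K(X, x) = x + 4*1 = x + 4 = 4 + x)
(-101 + K(-3, 6))² = (-101 + (4 + 6))² = (-101 + 10)² = (-91)² = 8281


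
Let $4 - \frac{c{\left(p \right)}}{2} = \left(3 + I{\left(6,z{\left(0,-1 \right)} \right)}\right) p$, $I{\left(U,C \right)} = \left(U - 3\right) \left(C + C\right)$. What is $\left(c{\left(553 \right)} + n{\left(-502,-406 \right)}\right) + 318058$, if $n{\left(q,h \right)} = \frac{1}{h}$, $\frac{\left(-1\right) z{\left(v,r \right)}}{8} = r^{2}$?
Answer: $\frac{149341415}{406} \approx 3.6784 \cdot 10^{5}$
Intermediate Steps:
$z{\left(v,r \right)} = - 8 r^{2}$
$I{\left(U,C \right)} = 2 C \left(-3 + U\right)$ ($I{\left(U,C \right)} = \left(-3 + U\right) 2 C = 2 C \left(-3 + U\right)$)
$c{\left(p \right)} = 8 + 90 p$ ($c{\left(p \right)} = 8 - 2 \left(3 + 2 \left(- 8 \left(-1\right)^{2}\right) \left(-3 + 6\right)\right) p = 8 - 2 \left(3 + 2 \left(\left(-8\right) 1\right) 3\right) p = 8 - 2 \left(3 + 2 \left(-8\right) 3\right) p = 8 - 2 \left(3 - 48\right) p = 8 - 2 \left(- 45 p\right) = 8 + 90 p$)
$\left(c{\left(553 \right)} + n{\left(-502,-406 \right)}\right) + 318058 = \left(\left(8 + 90 \cdot 553\right) + \frac{1}{-406}\right) + 318058 = \left(\left(8 + 49770\right) - \frac{1}{406}\right) + 318058 = \left(49778 - \frac{1}{406}\right) + 318058 = \frac{20209867}{406} + 318058 = \frac{149341415}{406}$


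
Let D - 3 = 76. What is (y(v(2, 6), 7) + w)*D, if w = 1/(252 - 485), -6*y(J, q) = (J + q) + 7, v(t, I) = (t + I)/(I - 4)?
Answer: -55300/233 ≈ -237.34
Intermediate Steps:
v(t, I) = (I + t)/(-4 + I)
y(J, q) = -7/6 - J/6 - q/6 (y(J, q) = -((J + q) + 7)/6 = -(7 + J + q)/6 = -7/6 - J/6 - q/6)
D = 79 (D = 3 + 76 = 79)
w = -1/233 (w = 1/(-233) = -1/233 ≈ -0.0042918)
(y(v(2, 6), 7) + w)*D = ((-7/6 - (6 + 2)/(6*(-4 + 6)) - 1/6*7) - 1/233)*79 = ((-7/6 - 8/(6*2) - 7/6) - 1/233)*79 = ((-7/6 - 8/12 - 7/6) - 1/233)*79 = ((-7/6 - 1/6*4 - 7/6) - 1/233)*79 = ((-7/6 - 2/3 - 7/6) - 1/233)*79 = (-3 - 1/233)*79 = -700/233*79 = -55300/233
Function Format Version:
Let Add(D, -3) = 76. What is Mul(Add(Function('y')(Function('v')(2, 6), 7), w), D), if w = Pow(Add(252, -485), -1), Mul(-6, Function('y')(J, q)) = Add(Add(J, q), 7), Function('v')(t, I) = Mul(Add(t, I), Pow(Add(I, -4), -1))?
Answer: Rational(-55300, 233) ≈ -237.34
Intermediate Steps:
Function('v')(t, I) = Mul(Pow(Add(-4, I), -1), Add(I, t)) (Function('v')(t, I) = Mul(Add(I, t), Pow(Add(-4, I), -1)) = Mul(Pow(Add(-4, I), -1), Add(I, t)))
Function('y')(J, q) = Add(Rational(-7, 6), Mul(Rational(-1, 6), J), Mul(Rational(-1, 6), q)) (Function('y')(J, q) = Mul(Rational(-1, 6), Add(Add(J, q), 7)) = Mul(Rational(-1, 6), Add(7, J, q)) = Add(Rational(-7, 6), Mul(Rational(-1, 6), J), Mul(Rational(-1, 6), q)))
D = 79 (D = Add(3, 76) = 79)
w = Rational(-1, 233) (w = Pow(-233, -1) = Rational(-1, 233) ≈ -0.0042918)
Mul(Add(Function('y')(Function('v')(2, 6), 7), w), D) = Mul(Add(Add(Rational(-7, 6), Mul(Rational(-1, 6), Mul(Pow(Add(-4, 6), -1), Add(6, 2))), Mul(Rational(-1, 6), 7)), Rational(-1, 233)), 79) = Mul(Add(Add(Rational(-7, 6), Mul(Rational(-1, 6), Mul(Pow(2, -1), 8)), Rational(-7, 6)), Rational(-1, 233)), 79) = Mul(Add(Add(Rational(-7, 6), Mul(Rational(-1, 6), Mul(Rational(1, 2), 8)), Rational(-7, 6)), Rational(-1, 233)), 79) = Mul(Add(Add(Rational(-7, 6), Mul(Rational(-1, 6), 4), Rational(-7, 6)), Rational(-1, 233)), 79) = Mul(Add(Add(Rational(-7, 6), Rational(-2, 3), Rational(-7, 6)), Rational(-1, 233)), 79) = Mul(Add(-3, Rational(-1, 233)), 79) = Mul(Rational(-700, 233), 79) = Rational(-55300, 233)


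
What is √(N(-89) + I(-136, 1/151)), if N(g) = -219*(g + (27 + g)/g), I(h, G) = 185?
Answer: √154645154/89 ≈ 139.73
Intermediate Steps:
N(g) = -219*g - 219*(27 + g)/g (N(g) = -219*(g + (27 + g)/g) = -219*g - 219*(27 + g)/g)
√(N(-89) + I(-136, 1/151)) = √((-219 - 5913/(-89) - 219*(-89)) + 185) = √((-219 - 5913*(-1/89) + 19491) + 185) = √((-219 + 5913/89 + 19491) + 185) = √(1721121/89 + 185) = √(1737586/89) = √154645154/89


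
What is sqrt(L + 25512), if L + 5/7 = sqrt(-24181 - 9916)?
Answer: sqrt(1250053 + 49*I*sqrt(34097))/7 ≈ 159.72 + 0.57804*I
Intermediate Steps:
L = -5/7 + I*sqrt(34097) (L = -5/7 + sqrt(-24181 - 9916) = -5/7 + sqrt(-34097) = -5/7 + I*sqrt(34097) ≈ -0.71429 + 184.65*I)
sqrt(L + 25512) = sqrt((-5/7 + I*sqrt(34097)) + 25512) = sqrt(178579/7 + I*sqrt(34097))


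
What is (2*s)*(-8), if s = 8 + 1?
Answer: -144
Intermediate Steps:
s = 9
(2*s)*(-8) = (2*9)*(-8) = 18*(-8) = -144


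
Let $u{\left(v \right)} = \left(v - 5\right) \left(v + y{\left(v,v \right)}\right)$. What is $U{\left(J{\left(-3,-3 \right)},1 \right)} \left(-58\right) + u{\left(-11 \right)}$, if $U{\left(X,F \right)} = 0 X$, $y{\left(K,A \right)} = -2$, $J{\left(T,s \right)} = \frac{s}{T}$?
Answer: $208$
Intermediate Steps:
$U{\left(X,F \right)} = 0$
$u{\left(v \right)} = \left(-5 + v\right) \left(-2 + v\right)$ ($u{\left(v \right)} = \left(v - 5\right) \left(v - 2\right) = \left(-5 + v\right) \left(-2 + v\right)$)
$U{\left(J{\left(-3,-3 \right)},1 \right)} \left(-58\right) + u{\left(-11 \right)} = 0 \left(-58\right) + \left(10 + \left(-11\right)^{2} - -77\right) = 0 + \left(10 + 121 + 77\right) = 0 + 208 = 208$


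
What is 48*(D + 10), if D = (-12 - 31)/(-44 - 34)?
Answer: 6584/13 ≈ 506.46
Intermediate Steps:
D = 43/78 (D = -43/(-78) = -43*(-1/78) = 43/78 ≈ 0.55128)
48*(D + 10) = 48*(43/78 + 10) = 48*(823/78) = 6584/13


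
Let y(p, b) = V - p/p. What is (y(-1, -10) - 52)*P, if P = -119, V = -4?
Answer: 6783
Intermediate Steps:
y(p, b) = -5 (y(p, b) = -4 - p/p = -4 - 1*1 = -4 - 1 = -5)
(y(-1, -10) - 52)*P = (-5 - 52)*(-119) = -57*(-119) = 6783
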